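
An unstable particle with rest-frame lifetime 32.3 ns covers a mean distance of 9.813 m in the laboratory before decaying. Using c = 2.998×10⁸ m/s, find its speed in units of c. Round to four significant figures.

Let x = d/(cτ) = 9.813 m / (2.998×10⁸ m/s × 3.230×10^-8 s) = 1.0134. Since d = βγcτ, x = βγ = β/√(1−β²).
Solving: β² = x²/(1+x²) = 1.02698/2.02698 = 0.506655, so β = 0.7118.

0.7118c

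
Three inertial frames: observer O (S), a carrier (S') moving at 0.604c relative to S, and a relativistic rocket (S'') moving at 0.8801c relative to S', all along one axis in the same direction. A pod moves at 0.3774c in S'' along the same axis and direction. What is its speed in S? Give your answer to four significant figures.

First combine the pod and relativistic rocket (S''→S'): u₁ = (0.3774 + 0.8801)/(1 + 0.3774×0.8801) = 1.2575/1.33214974 = 0.94396.
Then combine with the carrier (S'→S): u = (0.94396 + 0.604)/(1 + 0.94396×0.604) = 1.54796/1.57015184 = 0.98587.

0.9859c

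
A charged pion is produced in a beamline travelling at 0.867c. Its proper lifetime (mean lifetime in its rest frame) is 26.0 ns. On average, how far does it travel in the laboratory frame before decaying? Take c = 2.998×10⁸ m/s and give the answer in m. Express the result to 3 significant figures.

13.6 m

β² = 0.751689, so γ = 1/√0.248311 = 2.0068.
Lab-frame lifetime: Δt = γτ = 2.0068 × 26.0 ns = 52.177 ns.
Distance: d = vΔt = 0.867 × 2.998×10⁸ m/s × 5.2177×10^-8 s = 13.6 m.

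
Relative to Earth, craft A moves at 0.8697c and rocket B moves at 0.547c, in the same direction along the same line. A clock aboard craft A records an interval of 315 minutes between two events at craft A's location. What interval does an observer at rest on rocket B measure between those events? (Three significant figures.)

400 minutes

The velocity of craft A relative to rocket B is (0.8697 − 0.547)c / (1 − 0.8697×0.547) = 0.61552c; relative speed 0.61552c.
γ for this relative speed: γ = 1/√(1 − 0.378865) = 1.2688.
Craft A's interval is proper; time dilation gives Δt_B = γΔτ = 1.2688 × 315 minutes = 400 minutes.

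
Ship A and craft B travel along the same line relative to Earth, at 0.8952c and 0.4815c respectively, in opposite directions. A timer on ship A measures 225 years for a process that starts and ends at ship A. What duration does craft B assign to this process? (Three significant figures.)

Speed of ship A in craft B's frame: u = (v_A + v_B)/(1 + v_A v_B/c²) = (0.8952 + 0.4815)/(1 + 0.8952×0.4815) = 1.3767/1.4310388 = 0.96203; |u| = 0.96203c.
γ for this relative speed: γ = 1/√(1 − 0.925502) = 3.6638.
Ship A's interval is proper; time dilation gives Δt_B = γΔτ = 3.6638 × 225 years = 824 years.

824 years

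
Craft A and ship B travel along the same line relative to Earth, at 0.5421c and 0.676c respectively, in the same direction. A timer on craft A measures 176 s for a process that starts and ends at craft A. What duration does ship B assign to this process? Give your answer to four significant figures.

Transform craft A's velocity into ship B's frame: (0.5421 − 0.676)/(1 − 0.5421·0.676) = −0.1339/0.6335404, so the relative speed is 0.21135c.
At |u| = 0.21135c, γ = (1 − 0.0446688)^(−1/2) = 1.0231.
The clock on craft A records proper time, so ship B measures Δt = γΔτ = 1.0231 × 176 = 180.1 s.

180.1 s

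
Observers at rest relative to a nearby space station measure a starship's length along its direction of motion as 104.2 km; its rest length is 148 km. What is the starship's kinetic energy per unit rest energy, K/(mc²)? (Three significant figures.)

0.420

Length contraction gives γ = L₀/L = 148/104.2 = 1.42035.
Since K = (γ−1)mc², K/(mc²) = 1.42035 − 1 = 0.420.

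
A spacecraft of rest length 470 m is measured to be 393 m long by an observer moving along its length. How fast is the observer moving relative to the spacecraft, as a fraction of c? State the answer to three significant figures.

0.548c

Length contraction gives γ = L₀/L = 470/393 = 1.1959.
β = √(1 − 1/γ²) = √0.300786 = 0.548.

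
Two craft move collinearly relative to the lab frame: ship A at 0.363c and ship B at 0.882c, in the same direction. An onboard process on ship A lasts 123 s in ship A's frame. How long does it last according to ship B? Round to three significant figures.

190 s

Speed of ship A in ship B's frame: u = (v_A − v_B)/(1 − v_A v_B/c²) = (0.363 − 0.882)/(1 − 0.363×0.882) = −0.519/0.679834 = −0.76342; |u| = 0.76342c.
At |u| = 0.76342c, γ = (1 − 0.58281)^(−1/2) = 1.5482.
The clock on ship A records proper time, so ship B measures Δt = γΔτ = 1.5482 × 123 = 190 s.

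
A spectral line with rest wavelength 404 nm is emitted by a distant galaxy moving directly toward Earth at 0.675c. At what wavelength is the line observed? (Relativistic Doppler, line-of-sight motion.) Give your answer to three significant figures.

178 nm

Relativistic Doppler for wavelength: λ_obs = λ_src · √((1−β)/(1+β)).
With β = 0.675: factor = √(0.325/1.675) = 0.44049.
λ_obs = 404 × 0.44049 = 178 nm.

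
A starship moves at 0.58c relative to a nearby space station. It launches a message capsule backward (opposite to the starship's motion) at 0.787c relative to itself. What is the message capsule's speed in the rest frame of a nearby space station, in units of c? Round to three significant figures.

In units of c, u = (u' + v)/(1 + u'v) with u' = −0.787 and v = 0.58.
Numerator: −0.787 + 0.58 = −0.207. Denominator: 1 + (−0.787)(0.58) = 0.54354.
u = −0.207/0.54354 = −0.38084, so the speed is 0.381c.

0.381c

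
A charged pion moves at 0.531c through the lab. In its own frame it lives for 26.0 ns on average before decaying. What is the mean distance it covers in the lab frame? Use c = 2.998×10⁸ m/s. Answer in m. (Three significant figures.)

4.88 m

With β = 0.531, γ = 1/√(1 − 0.531²) = 1/√0.718039 = 1.1801.
Lab-frame lifetime: Δt = γτ = 1.1801 × 26.0 ns = 30.683 ns.
Distance: d = vΔt = 0.531 × 2.998×10⁸ m/s × 3.0683×10^-8 s = 4.88 m.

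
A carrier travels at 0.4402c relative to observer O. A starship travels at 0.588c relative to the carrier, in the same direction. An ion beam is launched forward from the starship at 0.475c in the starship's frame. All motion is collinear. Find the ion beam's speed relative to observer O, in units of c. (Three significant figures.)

First combine the ion beam and starship (S''→S'): u₁ = (0.475 + 0.588)/(1 + 0.475×0.588) = 1.063/1.2793 = 0.83092.
Then combine with the carrier (S'→S): u = (0.83092 + 0.4402)/(1 + 0.83092×0.4402) = 1.27112/1.365770984 = 0.9307.

0.931c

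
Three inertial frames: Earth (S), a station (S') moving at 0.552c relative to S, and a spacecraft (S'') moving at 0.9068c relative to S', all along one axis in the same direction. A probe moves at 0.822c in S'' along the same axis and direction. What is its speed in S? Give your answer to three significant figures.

0.997c

Apply u = (u'+v)/(1+u'v) twice. Probe in the station frame: (0.822+0.9068)/(1+0.822·0.9068) = 1.7288/1.7453896 = 0.9905c.
That velocity, transformed to the rest frame of Earth: (0.9905+0.552)/(1+0.9905·0.552) = 1.5425/1.546756 = 0.99725c.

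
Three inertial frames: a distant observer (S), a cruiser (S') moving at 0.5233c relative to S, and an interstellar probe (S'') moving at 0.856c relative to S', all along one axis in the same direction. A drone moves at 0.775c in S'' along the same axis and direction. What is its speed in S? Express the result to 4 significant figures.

First combine the drone and interstellar probe (S''→S'): u₁ = (0.775 + 0.856)/(1 + 0.775×0.856) = 1.631/1.6634 = 0.98052.
Then combine with the cruiser (S'→S): u = (0.98052 + 0.5233)/(1 + 0.98052×0.5233) = 1.50382/1.513106116 = 0.99386.

0.9939c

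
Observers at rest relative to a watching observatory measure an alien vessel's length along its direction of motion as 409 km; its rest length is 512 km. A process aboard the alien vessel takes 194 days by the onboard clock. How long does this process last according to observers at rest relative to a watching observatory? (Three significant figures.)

γ = L₀/L = 512/409 = 1.25183.
The same γ dilates the second interval: 1.25183 × 194 days = 243 days.

243 days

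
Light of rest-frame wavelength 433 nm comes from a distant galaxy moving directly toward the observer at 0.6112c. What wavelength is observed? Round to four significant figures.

Relativistic Doppler for wavelength: λ_obs = λ_src · √((1−β)/(1+β)).
With β = 0.6112: factor = √(0.3888/1.6112) = 0.49123.
λ_obs = 433 × 0.49123 = 212.7 nm.

212.7 nm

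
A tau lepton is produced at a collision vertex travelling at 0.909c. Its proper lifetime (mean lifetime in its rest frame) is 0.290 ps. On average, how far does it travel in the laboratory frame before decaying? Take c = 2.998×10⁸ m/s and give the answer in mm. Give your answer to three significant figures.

0.190 mm

γ = 1/√(1 − β²) = 1/√(1 − 0.826281) = 1/√0.173719 = 1/0.416796 = 2.3993.
Lab-frame lifetime: Δt = γτ = 2.3993 × 0.290 ps = 0.6958 ps.
Distance: d = vΔt = 0.909 × 2.998×10⁸ m/s × 6.9580×10^-13 s = 1.90×10^-4 m = 0.190 mm.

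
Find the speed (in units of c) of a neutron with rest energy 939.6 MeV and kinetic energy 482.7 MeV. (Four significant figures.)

γ = 1 + K/(mc²) = 1 + 482.7/939.6 = 1.5137.
β = √(1 − 1/γ²) = √(1 − 0.436436) = √0.563564 = 0.7507.

0.7507c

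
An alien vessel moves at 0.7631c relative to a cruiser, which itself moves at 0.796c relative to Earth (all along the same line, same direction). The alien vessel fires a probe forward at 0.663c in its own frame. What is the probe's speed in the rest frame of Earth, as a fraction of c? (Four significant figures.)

Apply u = (u'+v)/(1+u'v) twice. Probe in the cruiser frame: (0.663+0.7631)/(1+0.663·0.7631) = 1.4261/1.5059353 = 0.94699c.
That velocity, transformed to the rest frame of Earth: (0.94699+0.796)/(1+0.94699·0.796) = 1.74299/1.75380404 = 0.99383c.

0.9938c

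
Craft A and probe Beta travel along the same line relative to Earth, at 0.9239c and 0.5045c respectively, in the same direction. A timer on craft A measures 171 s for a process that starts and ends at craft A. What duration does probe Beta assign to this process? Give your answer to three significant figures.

276 s

Transform craft A's velocity into probe Beta's frame: (0.9239 − 0.5045)/(1 − 0.9239·0.5045) = 0.4194/0.53389245, so the relative speed is 0.78555c.
γ for this relative speed: γ = 1/√(1 − 0.617089) = 1.616.
The clock on craft A records proper time, so probe Beta measures Δt = γΔτ = 1.616 × 171 = 276 s.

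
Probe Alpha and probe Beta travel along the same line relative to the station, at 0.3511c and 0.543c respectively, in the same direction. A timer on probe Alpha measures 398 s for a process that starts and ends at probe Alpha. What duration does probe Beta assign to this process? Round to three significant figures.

410 s

Transform probe Alpha's velocity into probe Beta's frame: (0.3511 − 0.543)/(1 − 0.3511·0.543) = −0.1919/0.8093527, so the relative speed is 0.2371c.
γ for this relative speed: γ = 1/√(1 − 0.0562164) = 1.0294.
The clock on probe Alpha records proper time, so probe Beta measures Δt = γΔτ = 1.0294 × 398 = 410 s.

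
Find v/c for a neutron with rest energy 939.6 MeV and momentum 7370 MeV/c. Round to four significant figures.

0.9920

βγ = pc/(mc²) = 7370/939.6 = 7.8438.
Since γ² = 1 + (βγ)² = 62.5252, γ = √62.5252 = 7.90729, and β = (βγ)/γ = 7.8438/7.90729 = 0.9920.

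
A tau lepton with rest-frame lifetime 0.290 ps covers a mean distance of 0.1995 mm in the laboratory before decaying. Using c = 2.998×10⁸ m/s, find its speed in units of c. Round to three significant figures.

0.917c

d = βγcτ ⇒ βγ = d/(cτ) = 1.995×10^-4 m / (8.6942×10^-5 m) = 2.2946.
β = (βγ)/√(1+(βγ)²) = 2.2946/√6.26519 = 0.917.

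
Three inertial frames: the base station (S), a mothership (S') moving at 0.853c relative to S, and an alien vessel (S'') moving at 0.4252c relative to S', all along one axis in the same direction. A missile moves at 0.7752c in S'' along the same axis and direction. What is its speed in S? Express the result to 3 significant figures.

Apply u = (u'+v)/(1+u'v) twice. Missile in the mothership frame: (0.7752+0.4252)/(1+0.7752·0.4252) = 1.2004/1.32961504 = 0.90282c.
That velocity, transformed to the rest frame of the base station: (0.90282+0.853)/(1+0.90282·0.853) = 1.75582/1.77010546 = 0.99193c.

0.992c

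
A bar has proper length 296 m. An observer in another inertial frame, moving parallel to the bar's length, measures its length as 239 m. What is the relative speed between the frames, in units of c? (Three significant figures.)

0.590c

Length contraction gives γ = L₀/L = 296/239 = 1.2385.
β = √(1 − 1/γ²) = √0.348059 = 0.590.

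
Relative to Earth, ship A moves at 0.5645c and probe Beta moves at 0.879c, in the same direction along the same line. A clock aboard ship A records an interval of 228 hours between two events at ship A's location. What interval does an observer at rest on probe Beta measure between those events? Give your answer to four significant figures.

291.8 hours

The velocity of ship A relative to probe Beta is (0.5645 − 0.879)c / (1 − 0.5645×0.879) = −0.62425c; relative speed 0.62425c.
At |u| = 0.62425c, γ = (1 − 0.389688)^(−1/2) = 1.28.
The clock on ship A records proper time, so probe Beta measures Δt = γΔτ = 1.28 × 228 = 291.8 hours.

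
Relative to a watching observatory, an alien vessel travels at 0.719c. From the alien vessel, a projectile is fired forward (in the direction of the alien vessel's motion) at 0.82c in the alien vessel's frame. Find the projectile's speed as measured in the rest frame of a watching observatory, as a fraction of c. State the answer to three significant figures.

0.968c

In units of c, u = (u' + v)/(1 + u'v) with u' = 0.82 and v = 0.719.
Numerator: 0.82 + 0.719 = 1.539. Denominator: 1 + (0.82)(0.719) = 1.58958.
u = 1.539/1.58958 = 0.96818, so the speed is 0.968c.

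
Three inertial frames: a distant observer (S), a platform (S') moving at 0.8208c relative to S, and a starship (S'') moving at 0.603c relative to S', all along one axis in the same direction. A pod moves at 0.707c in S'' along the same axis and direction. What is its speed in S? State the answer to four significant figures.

Apply u = (u'+v)/(1+u'v) twice. Pod in the platform frame: (0.707+0.603)/(1+0.707·0.603) = 1.31/1.426321 = 0.91845c.
That velocity, transformed to the rest frame of a distant observer: (0.91845+0.8208)/(1+0.91845·0.8208) = 1.73925/1.75386376 = 0.99167c.

0.9917c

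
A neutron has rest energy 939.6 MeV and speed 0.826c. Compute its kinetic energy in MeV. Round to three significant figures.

727 MeV

γ = 1/√(1 − β²) = 1/√(1 − 0.682276) = 1/√0.317724 = 1/0.56367 = 1.77409.
Kinetic energy: K = (γ − 1)mc² = (1.77409 − 1) × 939.6 MeV = 0.77409 × 939.6 = 727 MeV.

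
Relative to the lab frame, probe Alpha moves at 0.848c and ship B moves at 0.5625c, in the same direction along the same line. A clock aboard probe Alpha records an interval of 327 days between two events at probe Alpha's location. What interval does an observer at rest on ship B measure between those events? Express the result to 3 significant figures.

390 days

Speed of probe Alpha in ship B's frame: u = (v_A − v_B)/(1 − v_A v_B/c²) = (0.848 − 0.5625)/(1 − 0.848×0.5625) = 0.2855/0.523 = 0.54589; |u| = 0.54589c.
At |u| = 0.54589c, γ = (1 − 0.297996)^(−1/2) = 1.1935.
The clock on probe Alpha records proper time, so ship B measures Δt = γΔτ = 1.1935 × 327 = 390 days.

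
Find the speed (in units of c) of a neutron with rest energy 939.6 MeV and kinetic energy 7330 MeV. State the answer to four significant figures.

0.9935c

γ = 1 + K/(mc²) = 1 + 7330/939.6 = 8.8012.
β = √(1 − 1/γ²) = √(1 − 0.0129097) = √0.9870903 = 0.9935.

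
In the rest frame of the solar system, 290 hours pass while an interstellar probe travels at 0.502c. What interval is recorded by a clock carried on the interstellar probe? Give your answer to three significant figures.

251 hours

With β = 0.502, γ = 1/√(1 − 0.502²) = 1/√0.747996 = 1.1562.
The interstellar probe's clock runs slow as seen from the solar system, so Δτ = Δt/γ = 290/1.1562 = 251 hours.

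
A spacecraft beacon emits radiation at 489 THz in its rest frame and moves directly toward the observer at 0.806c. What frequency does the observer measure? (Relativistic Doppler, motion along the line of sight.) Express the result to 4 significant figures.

1492 THz

Relativistic Doppler (source moving toward): f_obs = f_src · √((1+β)/(1−β)).
With β = 0.806: factor = √(1.806/0.194) = 3.0511.
f_obs = 489 × 3.0511 = 1492 THz.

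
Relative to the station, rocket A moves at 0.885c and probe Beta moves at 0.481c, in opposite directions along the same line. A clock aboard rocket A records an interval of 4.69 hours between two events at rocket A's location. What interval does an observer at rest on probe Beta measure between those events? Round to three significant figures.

16.4 hours

The velocity of rocket A relative to probe Beta is (0.885 + 0.481)c / (1 + 0.885×0.481) = 0.95814c; relative speed 0.95814c.
At |u| = 0.95814c, γ = (1 − 0.918032)^(−1/2) = 3.4928.
The clock on rocket A records proper time, so probe Beta measures Δt = γΔτ = 3.4928 × 4.69 = 16.4 hours.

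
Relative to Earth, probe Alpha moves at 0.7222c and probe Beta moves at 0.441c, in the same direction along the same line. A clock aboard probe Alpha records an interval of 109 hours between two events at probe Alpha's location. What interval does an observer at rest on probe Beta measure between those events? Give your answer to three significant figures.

Speed of probe Alpha in probe Beta's frame: u = (v_A − v_B)/(1 − v_A v_B/c²) = (0.7222 − 0.441)/(1 − 0.7222×0.441) = 0.2812/0.6815098 = 0.41261; |u| = 0.41261c.
At |u| = 0.41261c, γ = (1 − 0.170247)^(−1/2) = 1.0978.
The clock on probe Alpha records proper time, so probe Beta measures Δt = γΔτ = 1.0978 × 109 = 120 hours.

120 hours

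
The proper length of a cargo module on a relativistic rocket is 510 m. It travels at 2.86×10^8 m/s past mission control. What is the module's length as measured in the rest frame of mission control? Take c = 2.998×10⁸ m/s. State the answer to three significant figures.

β = v/c = (2.86×10^8 m/s)/(2.998×10⁸ m/s) = 0.953969.
β² = 0.9100569, so γ = 1/√0.08994315 = 3.3344.
Along the direction of motion the measured length is L₀/γ = 510/3.3344 = 153 m.

153 m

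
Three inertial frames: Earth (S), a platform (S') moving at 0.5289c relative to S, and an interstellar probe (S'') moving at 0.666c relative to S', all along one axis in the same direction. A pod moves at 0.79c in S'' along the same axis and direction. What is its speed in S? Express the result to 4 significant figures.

0.9856c

Apply u = (u'+v)/(1+u'v) twice. Pod in the platform frame: (0.79+0.666)/(1+0.79·0.666) = 1.456/1.52614 = 0.95404c.
That velocity, transformed to the rest frame of Earth: (0.95404+0.5289)/(1+0.95404·0.5289) = 1.48294/1.504591756 = 0.98561c.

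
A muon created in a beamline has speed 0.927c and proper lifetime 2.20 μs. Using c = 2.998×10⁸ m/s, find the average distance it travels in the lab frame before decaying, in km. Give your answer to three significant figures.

β² = 0.859329, so γ = 1/√0.140671 = 2.6662.
Lab-frame lifetime: Δt = γτ = 2.6662 × 2.20 μs = 5.8656 μs.
Distance: d = vΔt = 0.927 × 2.998×10⁸ m/s × 5.8656×10^-6 s = 1630 m = 1.63 km.

1.63 km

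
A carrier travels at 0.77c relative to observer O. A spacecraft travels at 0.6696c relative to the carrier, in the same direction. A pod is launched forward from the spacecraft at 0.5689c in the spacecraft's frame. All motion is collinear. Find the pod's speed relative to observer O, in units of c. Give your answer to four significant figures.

0.9860c

First combine the pod and spacecraft (S''→S'): u₁ = (0.5689 + 0.6696)/(1 + 0.5689×0.6696) = 1.2385/1.38093544 = 0.89686.
Then combine with the carrier (S'→S): u = (0.89686 + 0.77)/(1 + 0.89686×0.77) = 1.66686/1.6905822 = 0.98597.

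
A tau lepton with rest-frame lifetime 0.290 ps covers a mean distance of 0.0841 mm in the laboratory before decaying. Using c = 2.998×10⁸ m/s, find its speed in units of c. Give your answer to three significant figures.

d = βγcτ ⇒ βγ = d/(cτ) = 8.410×10^-5 m / (8.6942×10^-5 m) = 0.96731.
β = (βγ)/√(1+(βγ)²) = 0.96731/√1.935689 = 0.695.

0.695c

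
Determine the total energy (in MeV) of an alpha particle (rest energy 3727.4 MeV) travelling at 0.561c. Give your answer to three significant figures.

With β = 0.561, γ = 1/√(1 − 0.561²) = 1/√0.685279 = 1.208.
Total energy: E = γmc² = 1.208 × 3727.4 MeV = 4500 MeV.

4500 MeV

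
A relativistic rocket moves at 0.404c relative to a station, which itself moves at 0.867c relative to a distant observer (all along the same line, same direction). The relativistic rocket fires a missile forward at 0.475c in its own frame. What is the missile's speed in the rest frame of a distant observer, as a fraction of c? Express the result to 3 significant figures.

Compose velocities in two stages. Stage 1 (into S'): u₁ = (0.475+0.404)/(1+0.475×0.404) = 0.73748.
Stage 2 (into S): u = (0.73748+0.867)/(1+0.73748×0.867) = 0.9787, so the speed is 0.979c.

0.979c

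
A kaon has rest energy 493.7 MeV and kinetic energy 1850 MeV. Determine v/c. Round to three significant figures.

γ = 1 + K/(mc²) = 1 + 1850/493.7 = 4.7472.
β = √(1 − 1/γ²) = √(1 − 0.0443736) = √0.9556264 = 0.978.

0.978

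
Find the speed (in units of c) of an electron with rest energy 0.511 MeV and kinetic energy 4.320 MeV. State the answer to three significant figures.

K = (γ−1)mc², so γ = 1 + 4.320/0.511 = 9.454.
Then v/c = √(1 − γ⁻²) = √(1 − 0.0111884) = √0.9888116 = 0.994.

0.994c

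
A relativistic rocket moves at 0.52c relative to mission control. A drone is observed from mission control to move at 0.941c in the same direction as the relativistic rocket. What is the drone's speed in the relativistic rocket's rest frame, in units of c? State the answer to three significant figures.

Transform to the relativistic rocket's frame: u' = (u − v)/(1 − uv/c²).
u' = (0.941 − 0.52)/(1 − 0.941×0.52) = 0.421/0.51068 = 0.82439.
Speed in the relativistic rocket's frame: 0.824c (in the same direction).

0.824c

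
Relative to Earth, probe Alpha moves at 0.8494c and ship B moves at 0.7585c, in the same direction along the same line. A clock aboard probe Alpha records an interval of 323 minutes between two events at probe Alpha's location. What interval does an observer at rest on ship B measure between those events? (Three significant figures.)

The velocity of probe Alpha relative to ship B is (0.8494 − 0.7585)c / (1 − 0.8494×0.7585) = 0.25553c; relative speed 0.25553c.
At |u| = 0.25553c, γ = (1 − 0.0652956)^(−1/2) = 1.0343.
The clock on probe Alpha records proper time, so ship B measures Δt = γΔτ = 1.0343 × 323 = 334 minutes.

334 minutes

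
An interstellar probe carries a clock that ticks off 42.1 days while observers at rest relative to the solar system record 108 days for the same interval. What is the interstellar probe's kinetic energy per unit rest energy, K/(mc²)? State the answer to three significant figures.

γ = Δt/Δτ = 108/42.1 = 2.56532.
Since K = (γ−1)mc², K/(mc²) = 2.56532 − 1 = 1.57.

1.57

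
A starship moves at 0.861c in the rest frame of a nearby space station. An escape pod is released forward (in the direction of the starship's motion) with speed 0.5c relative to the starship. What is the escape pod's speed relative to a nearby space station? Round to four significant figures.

0.9514c

In units of c, u = (u' + v)/(1 + u'v) with u' = 0.5 and v = 0.861.
Numerator: 0.5 + 0.861 = 1.361. Denominator: 1 + (0.5)(0.861) = 1.4305.
u = 1.361/1.4305 = 0.95142, so the speed is 0.9514c.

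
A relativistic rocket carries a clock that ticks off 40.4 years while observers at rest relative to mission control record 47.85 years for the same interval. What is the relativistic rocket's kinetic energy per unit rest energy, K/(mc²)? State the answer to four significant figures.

0.1844

The time-dilation ratio gives γ = 47.85/40.4 = 1.18441.
Since K = (γ−1)mc², K/(mc²) = 1.18441 − 1 = 0.1844.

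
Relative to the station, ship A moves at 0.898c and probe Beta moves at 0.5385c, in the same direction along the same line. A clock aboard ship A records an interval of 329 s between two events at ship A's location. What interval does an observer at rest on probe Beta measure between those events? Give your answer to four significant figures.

Speed of ship A in probe Beta's frame: u = (v_A − v_B)/(1 − v_A v_B/c²) = (0.898 − 0.5385)/(1 − 0.898×0.5385) = 0.3595/0.516427 = 0.69613; |u| = 0.69613c.
γ for this relative speed: γ = 1/√(1 − 0.484597) = 1.3929.
Ship A's interval is proper; time dilation gives Δt_B = γΔτ = 1.3929 × 329 s = 458.3 s.

458.3 s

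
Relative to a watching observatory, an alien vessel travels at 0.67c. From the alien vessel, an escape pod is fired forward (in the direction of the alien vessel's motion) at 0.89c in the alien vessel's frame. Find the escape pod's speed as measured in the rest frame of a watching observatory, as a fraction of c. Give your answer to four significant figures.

0.9773c

Relativistic velocity addition: u = (u' + v)/(1 + u'v/c²), with u' = 0.89c and v = 0.67c.
Numerator: 0.89 + 0.67 = 1.56. Denominator: 1 + (0.89)(0.67) = 1.5963.
u = 1.56/1.5963 = 0.97726, so the speed is 0.9773c.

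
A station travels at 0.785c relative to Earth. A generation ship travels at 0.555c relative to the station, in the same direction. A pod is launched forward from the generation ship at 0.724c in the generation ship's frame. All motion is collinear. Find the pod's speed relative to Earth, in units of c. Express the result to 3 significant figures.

0.989c

Compose velocities in two stages. Stage 1 (into S'): u₁ = (0.724+0.555)/(1+0.724×0.555) = 0.91239.
Stage 2 (into S): u = (0.91239+0.785)/(1+0.91239×0.785) = 0.98902, so the speed is 0.989c.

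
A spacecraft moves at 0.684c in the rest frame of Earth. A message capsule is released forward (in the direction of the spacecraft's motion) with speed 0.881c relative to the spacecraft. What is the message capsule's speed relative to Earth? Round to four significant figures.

In units of c, u = (u' + v)/(1 + u'v) with u' = 0.881 and v = 0.684.
Numerator: 0.881 + 0.684 = 1.565. Denominator: 1 + (0.881)(0.684) = 1.602604.
u = 1.565/1.602604 = 0.97654, so the speed is 0.9765c.

0.9765c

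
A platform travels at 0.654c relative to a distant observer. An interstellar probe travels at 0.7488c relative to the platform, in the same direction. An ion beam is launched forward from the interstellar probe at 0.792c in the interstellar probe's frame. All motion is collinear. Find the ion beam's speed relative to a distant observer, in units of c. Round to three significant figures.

Apply u = (u'+v)/(1+u'v) twice. Ion beam in the platform frame: (0.792+0.7488)/(1+0.792·0.7488) = 1.5408/1.5930496 = 0.9672c.
That velocity, transformed to the rest frame of a distant observer: (0.9672+0.654)/(1+0.9672·0.654) = 1.6212/1.6325488 = 0.99305c.

0.993c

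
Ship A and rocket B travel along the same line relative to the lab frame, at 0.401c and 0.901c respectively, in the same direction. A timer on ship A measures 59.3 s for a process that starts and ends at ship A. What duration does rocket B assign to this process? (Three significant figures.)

95.3 s

The velocity of ship A relative to rocket B is (0.401 − 0.901)c / (1 − 0.401×0.901) = −0.78284c; relative speed 0.78284c.
At |u| = 0.78284c, γ = (1 − 0.612838)^(−1/2) = 1.6071.
The clock on ship A records proper time, so rocket B measures Δt = γΔτ = 1.6071 × 59.3 = 95.3 s.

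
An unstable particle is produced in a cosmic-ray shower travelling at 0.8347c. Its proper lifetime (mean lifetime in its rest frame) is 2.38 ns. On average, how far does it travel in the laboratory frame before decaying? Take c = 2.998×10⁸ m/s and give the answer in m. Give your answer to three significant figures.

1.08 m

With β = 0.8347, γ = 1/√(1 − 0.8347²) = 1/√0.30327591 = 1.8159.
Lab-frame lifetime: Δt = γτ = 1.8159 × 2.38 ns = 4.3218 ns.
Distance: d = vΔt = 0.8347 × 2.998×10⁸ m/s × 4.3218×10^-9 s = 1.08 m.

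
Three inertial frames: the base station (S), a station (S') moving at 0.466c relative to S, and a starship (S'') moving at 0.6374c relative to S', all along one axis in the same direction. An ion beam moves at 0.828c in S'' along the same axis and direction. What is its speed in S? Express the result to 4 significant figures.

Compose velocities in two stages. Stage 1 (into S'): u₁ = (0.828+0.6374)/(1+0.828×0.6374) = 0.95918.
Stage 2 (into S): u = (0.95918+0.466)/(1+0.95918×0.466) = 0.98494, so the speed is 0.9849c.

0.9849c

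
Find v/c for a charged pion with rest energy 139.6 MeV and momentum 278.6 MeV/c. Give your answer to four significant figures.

pc/(mc²) = 278.6/139.6 = 1.9957 = βγ = β/√(1−β²).
So β² = x²/(1 + x²) with x = 1.9957: x² = 3.98282, β² = 3.98282/4.98282 = 0.79931, β = 0.8940.

0.8940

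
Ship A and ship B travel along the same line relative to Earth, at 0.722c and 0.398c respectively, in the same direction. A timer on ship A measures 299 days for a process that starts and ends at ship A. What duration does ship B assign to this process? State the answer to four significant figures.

335.7 days

Transform ship A's velocity into ship B's frame: (0.722 − 0.398)/(1 − 0.722·0.398) = 0.324/0.712644, so the relative speed is 0.45464c.
γ for this relative speed: γ = 1/√(1 − 0.206698) = 1.1227.
The clock on ship A records proper time, so ship B measures Δt = γΔτ = 1.1227 × 299 = 335.7 days.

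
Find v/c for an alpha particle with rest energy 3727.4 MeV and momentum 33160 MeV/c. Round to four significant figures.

pc/(mc²) = 33160/3727.4 = 8.8963 = βγ = β/√(1−β²).
So β² = x²/(1 + x²) with x = 8.8963: x² = 79.1442, β² = 79.1442/80.1442 = 0.987522, β = 0.9937.

0.9937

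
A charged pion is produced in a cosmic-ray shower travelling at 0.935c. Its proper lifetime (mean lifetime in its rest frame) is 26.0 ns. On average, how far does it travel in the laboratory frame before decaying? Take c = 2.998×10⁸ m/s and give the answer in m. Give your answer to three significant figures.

20.6 m

γ = 1/√(1 − β²) = 1/√(1 − 0.874225) = 1/√0.125775 = 1/0.354648 = 2.8197.
Lab-frame lifetime: Δt = γτ = 2.8197 × 26.0 ns = 73.312 ns.
Distance: d = vΔt = 0.935 × 2.998×10⁸ m/s × 7.3312×10^-8 s = 20.6 m.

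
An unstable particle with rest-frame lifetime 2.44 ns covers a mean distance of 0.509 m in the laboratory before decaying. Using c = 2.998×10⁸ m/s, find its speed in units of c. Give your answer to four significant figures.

Let x = d/(cτ) = 0.5090 m / (2.998×10⁸ m/s × 2.440×10^-9 s) = 0.69582. Since d = βγcτ, x = βγ = β/√(1−β²).
Solving: β² = x²/(1+x²) = 0.484165/1.484165 = 0.32622, so β = 0.5712.

0.5712c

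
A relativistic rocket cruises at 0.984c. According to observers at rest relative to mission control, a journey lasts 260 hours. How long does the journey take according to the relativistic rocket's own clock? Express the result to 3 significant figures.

46.3 hours

With β = 0.984, γ = 1/√(1 − 0.984²) = 1/√0.031744 = 5.6127.
The moving clock records proper time: Δτ = Δt/γ = 260/5.6127 = 46.3 hours.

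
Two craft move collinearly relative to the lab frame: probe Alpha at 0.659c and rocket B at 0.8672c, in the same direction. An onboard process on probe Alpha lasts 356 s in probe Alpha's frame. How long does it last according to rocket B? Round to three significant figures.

407 s

The velocity of probe Alpha relative to rocket B is (0.659 − 0.8672)c / (1 − 0.659×0.8672) = −0.48586c; relative speed 0.48586c.
At |u| = 0.48586c, γ = (1 − 0.23606)^(−1/2) = 1.1441.
The clock on probe Alpha records proper time, so rocket B measures Δt = γΔτ = 1.1441 × 356 = 407 s.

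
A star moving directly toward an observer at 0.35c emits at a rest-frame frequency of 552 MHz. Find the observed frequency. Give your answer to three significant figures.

796 MHz

Relativistic Doppler (source moving toward): f_obs = f_src · √((1+β)/(1−β)).
With β = 0.35: factor = √(1.35/0.65) = 1.4412.
f_obs = 552 × 1.4412 = 796 MHz.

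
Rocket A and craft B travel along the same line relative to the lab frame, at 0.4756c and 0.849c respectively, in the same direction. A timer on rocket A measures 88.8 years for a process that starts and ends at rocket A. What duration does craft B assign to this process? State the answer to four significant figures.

The velocity of rocket A relative to craft B is (0.4756 − 0.849)c / (1 − 0.4756×0.849) = −0.62628c; relative speed 0.62628c.
γ for this relative speed: γ = 1/√(1 − 0.392227) = 1.2827.
Rocket A's interval is proper; time dilation gives Δt_B = γΔτ = 1.2827 × 88.8 years = 113.9 years.

113.9 years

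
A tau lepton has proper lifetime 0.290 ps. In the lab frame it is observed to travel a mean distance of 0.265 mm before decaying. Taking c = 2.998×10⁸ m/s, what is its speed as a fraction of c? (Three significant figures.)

Let x = d/(cτ) = 2.650×10^-4 m / (2.998×10⁸ m/s × 2.900×10^-13 s) = 3.048. Since d = βγcτ, x = βγ = β/√(1−β²).
Solving: β² = x²/(1+x²) = 9.2903/10.2903 = 0.902821, so β = 0.950.

0.950c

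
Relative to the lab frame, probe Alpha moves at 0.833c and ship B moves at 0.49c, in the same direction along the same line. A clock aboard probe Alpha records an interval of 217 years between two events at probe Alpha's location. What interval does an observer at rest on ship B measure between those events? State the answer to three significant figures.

Transform probe Alpha's velocity into ship B's frame: (0.833 − 0.49)/(1 − 0.833·0.49) = 0.343/0.59183, so the relative speed is 0.57956c.
At |u| = 0.57956c, γ = (1 − 0.33589)^(−1/2) = 1.2271.
The clock on probe Alpha records proper time, so ship B measures Δt = γΔτ = 1.2271 × 217 = 266 years.

266 years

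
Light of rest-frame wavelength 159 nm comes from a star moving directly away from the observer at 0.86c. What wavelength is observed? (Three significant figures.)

Relativistic Doppler for wavelength: λ_obs = λ_src · √((1+β)/(1−β)).
With β = 0.86: factor = √(1.86/0.14) = 3.645.
λ_obs = 159 × 3.645 = 580 nm.

580 nm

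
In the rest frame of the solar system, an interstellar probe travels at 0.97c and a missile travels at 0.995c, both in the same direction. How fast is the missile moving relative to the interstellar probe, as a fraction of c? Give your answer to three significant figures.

Transform to the interstellar probe's frame: u' = (u − v)/(1 − uv/c²).
u' = (0.995 − 0.97)/(1 − 0.995×0.97) = 0.025/0.03485 = 0.71736.
Speed in the interstellar probe's frame: 0.717c (in the same direction).

0.717c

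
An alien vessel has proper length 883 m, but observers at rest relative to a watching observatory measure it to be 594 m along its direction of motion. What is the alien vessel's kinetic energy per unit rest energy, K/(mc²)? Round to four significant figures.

Length contraction gives γ = L₀/L = 883/594 = 1.48653.
Since K = (γ−1)mc², K/(mc²) = 1.48653 − 1 = 0.4865.

0.4865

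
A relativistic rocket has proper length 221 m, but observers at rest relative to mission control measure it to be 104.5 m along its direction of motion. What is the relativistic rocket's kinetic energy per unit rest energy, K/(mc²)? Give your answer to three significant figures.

From L = L₀/γ: γ = 221/104.5 = 2.11483.
Since K = (γ−1)mc², K/(mc²) = 2.11483 − 1 = 1.11.

1.11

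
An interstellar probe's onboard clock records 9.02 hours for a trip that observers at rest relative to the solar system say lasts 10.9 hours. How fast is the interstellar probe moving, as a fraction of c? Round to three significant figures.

0.561c

γ = Δt/Δτ = 10.9/9.02 = 1.2084.
β = √(1 − 1/γ²) = √(1 − 0.684823) = √0.315177 = 0.561.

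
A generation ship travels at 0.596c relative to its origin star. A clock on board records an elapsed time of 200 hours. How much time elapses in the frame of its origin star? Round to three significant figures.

249 hours

With β = 0.596, γ = 1/√(1 − 0.596²) = 1/√0.644784 = 1.2454.
The onboard clock measures proper time, so the interval in the rest frame of its origin star is dilated: Δt = γ·Δτ = 1.2454 × 200 hours = 249 hours.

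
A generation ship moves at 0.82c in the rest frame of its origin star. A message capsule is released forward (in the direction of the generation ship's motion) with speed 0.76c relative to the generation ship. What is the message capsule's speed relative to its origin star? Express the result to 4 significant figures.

0.9734c

In units of c, u = (u' + v)/(1 + u'v) with u' = 0.76 and v = 0.82.
Numerator: 0.76 + 0.82 = 1.58. Denominator: 1 + (0.76)(0.82) = 1.6232.
u = 1.58/1.6232 = 0.97339, so the speed is 0.9734c.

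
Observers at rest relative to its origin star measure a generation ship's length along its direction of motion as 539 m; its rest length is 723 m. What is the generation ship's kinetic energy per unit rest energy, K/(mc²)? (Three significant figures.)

0.341

Length contraction gives γ = L₀/L = 723/539 = 1.34137.
K/(mc²) = γ − 1 = 1.34137 − 1 = 0.341.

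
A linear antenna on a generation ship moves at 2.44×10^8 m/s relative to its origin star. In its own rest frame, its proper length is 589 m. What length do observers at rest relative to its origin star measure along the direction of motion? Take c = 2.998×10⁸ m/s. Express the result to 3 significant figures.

β = v/c = (2.44×10^8 m/s)/(2.998×10⁸ m/s) = 0.813876.
γ = 1/√(1 − β²) = 1/√(1 − 0.6623941) = 1/√0.3376059 = 1/0.581039 = 1.7211.
Along the direction of motion the measured length is L₀/γ = 589/1.7211 = 342 m.

342 m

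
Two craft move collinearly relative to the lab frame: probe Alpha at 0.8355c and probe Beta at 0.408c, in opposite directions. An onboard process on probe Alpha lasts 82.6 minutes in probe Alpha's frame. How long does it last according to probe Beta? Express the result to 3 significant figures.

The velocity of probe Alpha relative to probe Beta is (0.8355 + 0.408)c / (1 + 0.8355×0.408) = 0.92737c; relative speed 0.92737c.
At |u| = 0.92737c, γ = (1 − 0.860015)^(−1/2) = 2.6728.
The clock on probe Alpha records proper time, so probe Beta measures Δt = γΔτ = 2.6728 × 82.6 = 221 minutes.

221 minutes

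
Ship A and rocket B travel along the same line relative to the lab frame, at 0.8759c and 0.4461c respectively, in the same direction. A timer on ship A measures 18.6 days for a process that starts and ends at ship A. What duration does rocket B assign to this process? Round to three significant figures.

Speed of ship A in rocket B's frame: u = (v_A − v_B)/(1 − v_A v_B/c²) = (0.8759 − 0.4461)/(1 − 0.8759×0.4461) = 0.4298/0.60926101 = 0.70544; |u| = 0.70544c.
At |u| = 0.70544c, γ = (1 − 0.497646)^(−1/2) = 1.4109.
Ship A's interval is proper; time dilation gives Δt_B = γΔτ = 1.4109 × 18.6 days = 26.2 days.

26.2 days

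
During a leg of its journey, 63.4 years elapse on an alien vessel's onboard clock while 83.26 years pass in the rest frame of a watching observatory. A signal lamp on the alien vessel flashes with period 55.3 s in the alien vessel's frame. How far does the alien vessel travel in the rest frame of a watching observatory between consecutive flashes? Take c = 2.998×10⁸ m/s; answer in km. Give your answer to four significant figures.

From Δt = γΔτ: γ = 83.26/63.4 = 1.31325.
β = √(1 − 1/γ²) = 0.6482. Lab-frame period = γτ = 1.31325×55.3 s = 72.623 s. Distance = βc × γτ = 0.6482 × 2.998×10⁸ m/s × 72.623 s = 1.4113×10^10 m = 1.411×10^7 km.

1.411×10^7 km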